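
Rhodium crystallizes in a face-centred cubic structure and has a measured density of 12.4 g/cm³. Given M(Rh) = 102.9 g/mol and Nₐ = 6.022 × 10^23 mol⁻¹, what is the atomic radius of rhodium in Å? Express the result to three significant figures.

For an FCC cell (Z = 4), a³ = Z·M/(N_A·ρ) = 4 × 102.9 / (6.022 × 10²³ × 12.40) = 5.512 × 10^-23 cm³, so a = 3.806 × 10^-8 cm = 3.806 Å.
Atoms touch along the face diagonal, so √2·a = 4r, so r = 0.3536 × a = 1.35 Å.

1.35 Å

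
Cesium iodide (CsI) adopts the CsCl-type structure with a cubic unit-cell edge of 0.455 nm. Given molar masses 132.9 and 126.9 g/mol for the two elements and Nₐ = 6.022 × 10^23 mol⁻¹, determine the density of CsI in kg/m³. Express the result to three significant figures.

The CsCl-type structure contains Z = 1 formula unit per cell; M(CsI) = 132.9 + 126.9 = 259.8 g/mol.
a³ = (4.550 × 10^-8 cm)³ = 9.420 × 10^-23 cm³.
ρ = 1 × 259.8 / (6.022 × 10²³ × 9.420 × 10^-23) = 4.580 g/cm³ = 4580 kg/m³.

4580 kg/m³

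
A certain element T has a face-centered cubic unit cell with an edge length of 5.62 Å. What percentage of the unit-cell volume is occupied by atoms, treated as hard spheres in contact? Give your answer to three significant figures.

In an FCC lattice atoms touch along the face diagonal, so √2·a = 4r, so r = 0.3536a = 1.987 Å.
Packing fraction = Z·(4/3)πr³ / a³ = 4 × (4/3)π × (1.987)³ / (5.62)³ = 0.7405 = 74.0%.

74.0%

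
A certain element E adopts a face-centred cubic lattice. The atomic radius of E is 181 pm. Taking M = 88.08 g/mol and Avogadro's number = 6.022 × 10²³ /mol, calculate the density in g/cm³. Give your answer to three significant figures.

In an FCC lattice, atoms touch along the face diagonal, so √2·a = 4r, giving a = 511.9 pm = 5.119 × 10^-8 cm.
With Z = 4, ρ = Z·M/(N_A·a³) = 4 × 88.08 / (6.022 × 10²³ × 1.342 × 10^-22) = 4.360 g/cm³.

4.36 g/cm³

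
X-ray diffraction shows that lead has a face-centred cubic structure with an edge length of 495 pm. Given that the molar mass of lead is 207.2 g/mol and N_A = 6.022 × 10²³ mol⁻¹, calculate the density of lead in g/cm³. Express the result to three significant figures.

An FCC unit cell contains Z = 4 atoms.
Cell volume: a³ = (495 pm)³ = (4.950 × 10^-8 cm)³ = 1.213 × 10^-22 cm³.
ρ = Z·M/(N_A·a³) = 4 × 207.2 / (6.022 × 10²³ × 1.213 × 10^-22) = 11.35 g/cm³.

11.3 g/cm³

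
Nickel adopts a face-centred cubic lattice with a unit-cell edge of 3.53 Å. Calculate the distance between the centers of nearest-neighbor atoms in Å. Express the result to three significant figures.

2.50 Å

In an FCC structure, atoms touch along the face diagonal, so √2·a = 4r; the nearest-neighbor distance equals 2r = 0.7071·a.
d = 0.7071 × 3.53 = 2.50 Å.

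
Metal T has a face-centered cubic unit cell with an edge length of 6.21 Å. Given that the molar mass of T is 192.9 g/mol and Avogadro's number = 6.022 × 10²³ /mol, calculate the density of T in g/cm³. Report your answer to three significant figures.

An FCC unit cell contains Z = 4 atoms.
Cell volume: a³ = (6.21 Å)³ = (6.210 × 10^-8 cm)³ = 2.395 × 10^-22 cm³.
ρ = Z·M/(N_A·a³) = 4 × 192.9 / (6.022 × 10²³ × 2.395 × 10^-22) = 5.350 g/cm³.

5.35 g/cm³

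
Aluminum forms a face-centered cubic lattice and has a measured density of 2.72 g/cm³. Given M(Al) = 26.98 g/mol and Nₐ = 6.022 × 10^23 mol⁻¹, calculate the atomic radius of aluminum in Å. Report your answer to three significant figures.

For an FCC cell (Z = 4), a³ = Z·M/(N_A·ρ) = 4 × 26.98 / (6.022 × 10²³ × 2.720) = 6.589 × 10^-23 cm³, so a = 4.039 × 10^-8 cm = 4.039 Å.
Atoms touch along the face diagonal, so √2·a = 4r, so r = 0.3536 × a = 1.43 Å.

1.43 Å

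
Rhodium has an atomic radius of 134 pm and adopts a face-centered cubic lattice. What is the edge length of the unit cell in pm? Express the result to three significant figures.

In an FCC lattice, atoms touch along the face diagonal, so √2·a = 4r.
a = 4r/√2 = 4 × 134 / 1.4142 = 379 pm.

379 pm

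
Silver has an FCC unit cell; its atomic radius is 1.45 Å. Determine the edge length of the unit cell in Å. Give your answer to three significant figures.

In an FCC lattice, atoms touch along the face diagonal, so √2·a = 4r.
a = 4r/√2 = 4 × 1.45 / 1.4142 = 4.10 Å.

4.10 Å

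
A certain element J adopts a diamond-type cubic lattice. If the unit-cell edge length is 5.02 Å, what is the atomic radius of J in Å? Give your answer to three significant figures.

In a diamond cubic lattice, nearest neighbors lie along the body diagonal with √3·a = 8r.
r = √3·a/8 = 1.7321 × 5.02 / 8 = 1.09 Å.

1.09 Å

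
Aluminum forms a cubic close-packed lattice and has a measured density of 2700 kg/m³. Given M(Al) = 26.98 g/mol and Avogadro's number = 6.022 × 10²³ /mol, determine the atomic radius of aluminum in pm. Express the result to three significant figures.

For an FCC cell (Z = 4), a³ = Z·M/(N_A·ρ) = 4 × 26.98 / (6.022 × 10²³ × 2.700) = 6.637 × 10^-23 cm³, so a = 4.049 × 10^-8 cm = 404.9 pm.
Atoms touch along the face diagonal, so √2·a = 4r, so r = 0.3536 × a = 143 pm.

143 pm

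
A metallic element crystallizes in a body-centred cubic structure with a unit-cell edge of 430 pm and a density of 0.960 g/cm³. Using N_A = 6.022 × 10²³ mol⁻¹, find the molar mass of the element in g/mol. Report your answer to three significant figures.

A BCC cell has Z = 2 atoms; a = 4.300 × 10^-8 cm.
M = ρ·N_A·a³/Z = 0.960 × 6.022 × 10²³ × 7.951 × 10^-23 / 2 = 23.0 g/mol.

23.0 g/mol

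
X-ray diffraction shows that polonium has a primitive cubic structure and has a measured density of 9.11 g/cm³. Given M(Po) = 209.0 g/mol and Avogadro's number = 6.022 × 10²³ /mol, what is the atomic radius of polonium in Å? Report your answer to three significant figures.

1.68 Å

For a simple cubic cell (Z = 1), a³ = Z·M/(N_A·ρ) = 1 × 209.0 / (6.022 × 10²³ × 9.110) = 3.810 × 10^-23 cm³, so a = 3.365 × 10^-8 cm = 3.365 Å.
Atoms touch along the cell edge, so a = 2r, so r = 0.5000 × a = 1.68 Å.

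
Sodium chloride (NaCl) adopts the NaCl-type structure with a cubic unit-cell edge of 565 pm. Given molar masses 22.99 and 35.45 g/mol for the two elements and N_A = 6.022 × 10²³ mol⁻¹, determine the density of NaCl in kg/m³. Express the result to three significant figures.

2150 kg/m³

The NaCl-type structure contains Z = 4 formula units per cell; M(NaCl) = 22.99 + 35.45 = 58.44 g/mol.
a³ = (5.650 × 10^-8 cm)³ = 1.804 × 10^-22 cm³.
ρ = 4 × 58.44 / (6.022 × 10²³ × 1.804 × 10^-22) = 2.152 g/cm³ = 2150 kg/m³.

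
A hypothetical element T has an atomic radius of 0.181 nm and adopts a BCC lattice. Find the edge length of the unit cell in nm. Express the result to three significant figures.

In a BCC lattice, atoms touch along the body diagonal, so √3·a = 4r.
a = 4r/√3 = 4 × 0.181 / 1.7321 = 0.418 nm.

0.418 nm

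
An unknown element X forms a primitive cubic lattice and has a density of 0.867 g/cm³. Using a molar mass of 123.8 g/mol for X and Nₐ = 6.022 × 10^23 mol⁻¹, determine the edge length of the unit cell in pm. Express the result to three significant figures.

With Z = 1 atom per simple cubic cell, a³ = Z·M/(N_A·ρ) = 1 × 123.8 / (6.022 × 10²³ × 0.8670 g/cm³) = 2.371 × 10^-22 cm³.
a = (2.371 × 10^-22)^(1/3) = 6.189 × 10^-8 cm = 619 pm.

619 pm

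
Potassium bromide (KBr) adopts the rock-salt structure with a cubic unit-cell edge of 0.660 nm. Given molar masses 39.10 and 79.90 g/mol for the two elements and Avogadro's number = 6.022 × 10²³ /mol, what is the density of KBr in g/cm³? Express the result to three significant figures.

The rock-salt structure contains Z = 4 formula units per cell; M(KBr) = 39.10 + 79.90 = 119.0 g/mol.
a³ = (6.600 × 10^-8 cm)³ = 2.875 × 10^-22 cm³.
ρ = 4 × 119.0 / (6.022 × 10²³ × 2.875 × 10^-22) = 2.749 g/cm³.

2.75 g/cm³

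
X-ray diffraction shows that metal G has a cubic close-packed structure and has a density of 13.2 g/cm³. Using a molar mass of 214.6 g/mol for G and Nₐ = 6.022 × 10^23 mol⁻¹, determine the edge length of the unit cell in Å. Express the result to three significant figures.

With Z = 4 atoms per FCC cell, a³ = Z·M/(N_A·ρ) = 4 × 214.6 / (6.022 × 10²³ × 13.20 g/cm³) = 1.080 × 10^-22 cm³.
a = (1.080 × 10^-22)^(1/3) = 4.762 × 10^-8 cm = 4.76 Å.

4.76 Å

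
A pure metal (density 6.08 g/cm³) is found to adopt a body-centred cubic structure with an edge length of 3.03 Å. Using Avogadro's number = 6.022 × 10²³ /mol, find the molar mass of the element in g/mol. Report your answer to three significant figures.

A BCC cell has Z = 2 atoms; a = 3.030 × 10^-8 cm.
M = ρ·N_A·a³/Z = 6.08 × 6.022 × 10²³ × 2.782 × 10^-23 / 2 = 50.9 g/mol.

50.9 g/mol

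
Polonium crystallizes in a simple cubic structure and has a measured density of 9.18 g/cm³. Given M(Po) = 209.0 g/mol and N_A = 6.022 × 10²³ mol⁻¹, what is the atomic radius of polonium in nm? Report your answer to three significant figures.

For a simple cubic cell (Z = 1), a³ = Z·M/(N_A·ρ) = 1 × 209.0 / (6.022 × 10²³ × 9.180) = 3.781 × 10^-23 cm³, so a = 3.356 × 10^-8 cm = 0.3356 nm.
Atoms touch along the cell edge, so a = 2r, so r = 0.5000 × a = 0.168 nm.

0.168 nm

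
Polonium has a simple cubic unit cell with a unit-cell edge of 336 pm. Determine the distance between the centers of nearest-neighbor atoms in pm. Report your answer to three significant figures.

In a simple cubic structure, atoms touch along the cell edge, so a = 2r; the nearest-neighbor distance equals 2r = 1.000·a.
d = 1.000 × 336 = 336 pm.

336 pm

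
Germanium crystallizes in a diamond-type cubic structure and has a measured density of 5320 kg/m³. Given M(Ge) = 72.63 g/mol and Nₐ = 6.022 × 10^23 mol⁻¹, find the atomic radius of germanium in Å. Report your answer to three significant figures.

1.23 Å

For a diamond cubic cell (Z = 8), a³ = Z·M/(N_A·ρ) = 8 × 72.63 / (6.022 × 10²³ × 5.320) = 1.814 × 10^-22 cm³, so a = 5.660 × 10^-8 cm = 5.660 Å.
Nearest neighbors lie along the body diagonal with √3·a = 8r, so r = 0.2165 × a = 1.23 Å.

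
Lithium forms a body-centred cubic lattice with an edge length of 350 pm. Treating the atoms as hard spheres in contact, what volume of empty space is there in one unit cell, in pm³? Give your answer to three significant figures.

1.37 × 10^7 pm³

In a BCC lattice atoms touch along the body diagonal, so √3·a = 4r, so r = 0.4330a = 151.6 pm.
V_cell = a³ = 4.288 × 10^7 pm³; V_atoms = 2 × (4/3)πr³ = 2.916 × 10^7 pm³.
Empty space = 4.288 × 10^7 − 2.916 × 10^7 = 1.37 × 10^7 pm³.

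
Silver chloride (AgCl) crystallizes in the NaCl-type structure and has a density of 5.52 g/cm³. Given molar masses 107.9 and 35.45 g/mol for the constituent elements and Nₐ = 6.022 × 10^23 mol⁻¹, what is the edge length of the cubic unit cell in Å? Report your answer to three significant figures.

M(AgCl) = 143.35 g/mol; Z = 4 formula units per cell.
a³ = Z·M/(N_A·ρ) = 4 × 143.35 / (6.022 × 10²³ × 5.52) = 1.725 × 10^-22 cm³, so a = 5.567 × 10^-8 cm = 5.57 Å.

5.57 Å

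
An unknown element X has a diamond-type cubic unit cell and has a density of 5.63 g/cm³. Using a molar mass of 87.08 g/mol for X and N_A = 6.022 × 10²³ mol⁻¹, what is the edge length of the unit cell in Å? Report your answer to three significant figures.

5.90 Å

With Z = 8 atoms per diamond cubic cell, a³ = Z·M/(N_A·ρ) = 8 × 87.08 / (6.022 × 10²³ × 5.630 g/cm³) = 2.055 × 10^-22 cm³.
a = (2.055 × 10^-22)^(1/3) = 5.901 × 10^-8 cm = 5.90 Å.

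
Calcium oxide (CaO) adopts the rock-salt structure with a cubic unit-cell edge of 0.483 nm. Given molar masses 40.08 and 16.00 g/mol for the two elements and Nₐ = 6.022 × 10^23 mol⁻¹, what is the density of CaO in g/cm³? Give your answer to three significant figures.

The rock-salt structure contains Z = 4 formula units per cell; M(CaO) = 40.08 + 16.00 = 56.08 g/mol.
a³ = (4.830 × 10^-8 cm)³ = 1.127 × 10^-22 cm³.
ρ = 4 × 56.08 / (6.022 × 10²³ × 1.127 × 10^-22) = 3.306 g/cm³.

3.31 g/cm³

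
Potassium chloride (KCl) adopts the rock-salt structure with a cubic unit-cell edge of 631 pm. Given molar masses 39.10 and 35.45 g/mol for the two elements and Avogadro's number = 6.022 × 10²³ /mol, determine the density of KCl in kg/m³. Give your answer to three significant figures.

1970 kg/m³

The rock-salt structure contains Z = 4 formula units per cell; M(KCl) = 39.10 + 35.45 = 74.55 g/mol.
a³ = (6.310 × 10^-8 cm)³ = 2.512 × 10^-22 cm³.
ρ = 4 × 74.55 / (6.022 × 10²³ × 2.512 × 10^-22) = 1.971 g/cm³ = 1970 kg/m³.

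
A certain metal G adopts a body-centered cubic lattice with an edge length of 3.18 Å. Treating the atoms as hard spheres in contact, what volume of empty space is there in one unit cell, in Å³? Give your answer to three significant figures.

10.3 Å³

In a BCC lattice atoms touch along the body diagonal, so √3·a = 4r, so r = 0.4330a = 1.377 Å.
V_cell = a³ = 32.16 Å³; V_atoms = 2 × (4/3)πr³ = 21.87 Å³.
Empty space = 32.16 − 21.87 = 10.3 Å³.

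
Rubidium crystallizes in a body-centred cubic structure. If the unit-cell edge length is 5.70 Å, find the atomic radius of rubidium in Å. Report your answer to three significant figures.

In a BCC lattice, atoms touch along the body diagonal, so √3·a = 4r.
r = √3·a/4 = 1.7321 × 5.70 / 4 = 2.47 Å.

2.47 Å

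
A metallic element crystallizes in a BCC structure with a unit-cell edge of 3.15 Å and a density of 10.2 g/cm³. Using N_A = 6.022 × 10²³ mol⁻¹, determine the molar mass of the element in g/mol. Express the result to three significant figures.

A BCC cell has Z = 2 atoms; a = 3.150 × 10^-8 cm.
M = ρ·N_A·a³/Z = 10.2 × 6.022 × 10²³ × 3.126 × 10^-23 / 2 = 96.0 g/mol.

96.0 g/mol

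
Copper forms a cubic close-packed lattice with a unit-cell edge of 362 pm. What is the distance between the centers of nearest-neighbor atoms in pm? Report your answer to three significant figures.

In an FCC structure, atoms touch along the face diagonal, so √2·a = 4r; the nearest-neighbor distance equals 2r = 0.7071·a.
d = 0.7071 × 362 = 256 pm.

256 pm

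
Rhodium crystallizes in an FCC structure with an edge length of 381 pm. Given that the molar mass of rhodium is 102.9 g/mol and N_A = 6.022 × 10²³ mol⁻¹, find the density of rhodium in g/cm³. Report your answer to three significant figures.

An FCC unit cell contains Z = 4 atoms.
Cell volume: a³ = (381 pm)³ = (3.810 × 10^-8 cm)³ = 5.531 × 10^-23 cm³.
ρ = Z·M/(N_A·a³) = 4 × 102.9 / (6.022 × 10²³ × 5.531 × 10^-23) = 12.36 g/cm³.

12.4 g/cm³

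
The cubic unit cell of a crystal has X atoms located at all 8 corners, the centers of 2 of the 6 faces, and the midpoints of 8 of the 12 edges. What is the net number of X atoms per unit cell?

Corner atoms are shared by 8 cells (1/8 each), face atoms by 2 (1/2 each), edge atoms by 4 (1/4 each).
Net atoms = 8 × 1/8 + 2 × 1/2 + 8 × 1/4 = 1 + 1 + 2 = 4.

4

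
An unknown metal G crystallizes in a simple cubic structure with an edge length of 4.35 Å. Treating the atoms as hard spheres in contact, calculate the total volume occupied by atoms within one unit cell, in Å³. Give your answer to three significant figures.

In a simple cubic lattice atoms touch along the cell edge, so a = 2r, so r = 0.5000a = 2.175 Å.
V_atoms = Z × (4/3)πr³ = 1 × (4/3)π × (2.175)³ = 43.1 Å³.

43.1 Å³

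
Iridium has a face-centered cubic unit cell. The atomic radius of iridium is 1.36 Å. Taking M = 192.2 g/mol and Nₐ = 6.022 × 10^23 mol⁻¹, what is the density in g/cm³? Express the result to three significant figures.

In an FCC lattice, atoms touch along the face diagonal, so √2·a = 4r, giving a = 3.847 Å = 3.847 × 10^-8 cm.
With Z = 4, ρ = Z·M/(N_A·a³) = 4 × 192.2 / (6.022 × 10²³ × 5.692 × 10^-23) = 22.43 g/cm³.

22.4 g/cm³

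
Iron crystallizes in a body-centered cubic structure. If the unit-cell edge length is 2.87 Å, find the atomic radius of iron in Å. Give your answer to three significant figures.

1.24 Å

In a BCC lattice, atoms touch along the body diagonal, so √3·a = 4r.
r = √3·a/4 = 1.7321 × 2.87 / 4 = 1.24 Å.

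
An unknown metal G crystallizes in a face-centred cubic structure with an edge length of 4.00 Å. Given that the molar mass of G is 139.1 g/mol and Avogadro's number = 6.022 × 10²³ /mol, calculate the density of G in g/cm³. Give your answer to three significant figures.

14.4 g/cm³

An FCC unit cell contains Z = 4 atoms.
Cell volume: a³ = (4.00 Å)³ = (4.000 × 10^-8 cm)³ = 6.400 × 10^-23 cm³.
ρ = Z·M/(N_A·a³) = 4 × 139.1 / (6.022 × 10²³ × 6.400 × 10^-23) = 14.44 g/cm³.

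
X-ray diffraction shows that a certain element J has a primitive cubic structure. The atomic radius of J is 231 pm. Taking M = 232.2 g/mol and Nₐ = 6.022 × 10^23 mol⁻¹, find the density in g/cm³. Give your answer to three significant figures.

3.91 g/cm³

In a simple cubic lattice, atoms touch along the cell edge, so a = 2r, giving a = 462.0 pm = 4.620 × 10^-8 cm.
With Z = 1, ρ = Z·M/(N_A·a³) = 1 × 232.2 / (6.022 × 10²³ × 9.861 × 10^-23) = 3.910 g/cm³.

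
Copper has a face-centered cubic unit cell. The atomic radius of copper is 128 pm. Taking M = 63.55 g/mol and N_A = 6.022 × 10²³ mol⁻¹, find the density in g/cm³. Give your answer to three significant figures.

8.90 g/cm³

In an FCC lattice, atoms touch along the face diagonal, so √2·a = 4r, giving a = 362.0 pm = 3.620 × 10^-8 cm.
With Z = 4, ρ = Z·M/(N_A·a³) = 4 × 63.55 / (6.022 × 10²³ × 4.745 × 10^-23) = 8.895 g/cm³.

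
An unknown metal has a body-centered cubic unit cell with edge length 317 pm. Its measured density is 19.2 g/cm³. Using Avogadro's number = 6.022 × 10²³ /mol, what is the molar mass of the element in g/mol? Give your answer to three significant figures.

A BCC cell has Z = 2 atoms; a = 3.170 × 10^-8 cm.
M = ρ·N_A·a³/Z = 19.2 × 6.022 × 10²³ × 3.186 × 10^-23 / 2 = 184 g/mol.

184 g/mol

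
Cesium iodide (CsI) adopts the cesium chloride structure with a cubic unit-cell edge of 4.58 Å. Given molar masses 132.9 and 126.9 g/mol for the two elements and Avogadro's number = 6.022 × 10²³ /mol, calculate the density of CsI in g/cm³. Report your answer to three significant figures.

4.49 g/cm³

The cesium chloride structure contains Z = 1 formula unit per cell; M(CsI) = 132.9 + 126.9 = 259.8 g/mol.
a³ = (4.580 × 10^-8 cm)³ = 9.607 × 10^-23 cm³.
ρ = 1 × 259.8 / (6.022 × 10²³ × 9.607 × 10^-23) = 4.491 g/cm³.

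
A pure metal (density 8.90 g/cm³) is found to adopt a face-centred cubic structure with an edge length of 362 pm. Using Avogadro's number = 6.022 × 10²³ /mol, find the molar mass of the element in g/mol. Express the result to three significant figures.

63.6 g/mol

An FCC cell has Z = 4 atoms; a = 3.620 × 10^-8 cm.
M = ρ·N_A·a³/Z = 8.90 × 6.022 × 10²³ × 4.744 × 10^-23 / 4 = 63.6 g/mol.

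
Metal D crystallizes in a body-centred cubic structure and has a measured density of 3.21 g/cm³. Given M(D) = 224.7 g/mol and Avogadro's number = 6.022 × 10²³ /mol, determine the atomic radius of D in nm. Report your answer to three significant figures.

For a BCC cell (Z = 2), a³ = Z·M/(N_A·ρ) = 2 × 224.7 / (6.022 × 10²³ × 3.210) = 2.325 × 10^-22 cm³, so a = 6.149 × 10^-8 cm = 0.6149 nm.
Atoms touch along the body diagonal, so √3·a = 4r, so r = 0.4330 × a = 0.266 nm.

0.266 nm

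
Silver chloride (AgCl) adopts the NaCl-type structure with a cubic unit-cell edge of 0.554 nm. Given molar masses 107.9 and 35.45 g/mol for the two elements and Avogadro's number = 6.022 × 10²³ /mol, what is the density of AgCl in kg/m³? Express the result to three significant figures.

5600 kg/m³

The NaCl-type structure contains Z = 4 formula units per cell; M(AgCl) = 107.9 + 35.45 = 143.35 g/mol.
a³ = (5.540 × 10^-8 cm)³ = 1.700 × 10^-22 cm³.
ρ = 4 × 143.35 / (6.022 × 10²³ × 1.700 × 10^-22) = 5.600 g/cm³ = 5600 kg/m³.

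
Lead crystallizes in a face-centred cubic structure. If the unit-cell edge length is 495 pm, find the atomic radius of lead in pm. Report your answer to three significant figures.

In an FCC lattice, atoms touch along the face diagonal, so √2·a = 4r.
r = √2·a/4 = 1.4142 × 495 / 4 = 175 pm.

175 pm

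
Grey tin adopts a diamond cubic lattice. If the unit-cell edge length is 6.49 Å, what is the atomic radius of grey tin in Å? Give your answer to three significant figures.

1.41 Å

In a diamond cubic lattice, nearest neighbors lie along the body diagonal with √3·a = 8r.
r = √3·a/8 = 1.7321 × 6.49 / 8 = 1.41 Å.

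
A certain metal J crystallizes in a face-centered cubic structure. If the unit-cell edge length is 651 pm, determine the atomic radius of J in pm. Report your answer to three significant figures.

230 pm

In an FCC lattice, atoms touch along the face diagonal, so √2·a = 4r.
r = √2·a/4 = 1.4142 × 651 / 4 = 230 pm.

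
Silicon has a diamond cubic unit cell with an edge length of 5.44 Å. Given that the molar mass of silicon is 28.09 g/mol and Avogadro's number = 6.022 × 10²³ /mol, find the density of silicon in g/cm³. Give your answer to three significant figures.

A diamond cubic unit cell contains Z = 8 atoms.
Cell volume: a³ = (5.44 Å)³ = (5.440 × 10^-8 cm)³ = 1.610 × 10^-22 cm³.
ρ = Z·M/(N_A·a³) = 8 × 28.09 / (6.022 × 10²³ × 1.610 × 10^-22) = 2.318 g/cm³.

2.32 g/cm³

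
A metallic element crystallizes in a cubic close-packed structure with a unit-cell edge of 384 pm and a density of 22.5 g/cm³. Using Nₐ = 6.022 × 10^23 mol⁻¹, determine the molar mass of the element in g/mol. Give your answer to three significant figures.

192 g/mol

An FCC cell has Z = 4 atoms; a = 3.840 × 10^-8 cm.
M = ρ·N_A·a³/Z = 22.5 × 6.022 × 10²³ × 5.662 × 10^-23 / 4 = 192 g/mol.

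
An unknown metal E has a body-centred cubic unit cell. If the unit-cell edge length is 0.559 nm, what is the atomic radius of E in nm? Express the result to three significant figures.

0.242 nm

In a BCC lattice, atoms touch along the body diagonal, so √3·a = 4r.
r = √3·a/4 = 1.7321 × 0.559 / 4 = 0.242 nm.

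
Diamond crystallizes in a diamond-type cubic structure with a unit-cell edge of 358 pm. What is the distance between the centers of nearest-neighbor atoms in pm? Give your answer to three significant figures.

155 pm

In a diamond cubic structure, nearest neighbors lie along the body diagonal with √3·a = 8r; the nearest-neighbor distance equals 2r = 0.4330·a.
d = 0.4330 × 358 = 155 pm.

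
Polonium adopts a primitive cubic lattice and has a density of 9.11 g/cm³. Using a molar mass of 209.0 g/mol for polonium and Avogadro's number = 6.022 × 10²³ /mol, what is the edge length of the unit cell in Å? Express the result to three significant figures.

With Z = 1 atom per simple cubic cell, a³ = Z·M/(N_A·ρ) = 1 × 209.0 / (6.022 × 10²³ × 9.110 g/cm³) = 3.810 × 10^-23 cm³.
a = (3.810 × 10^-23)^(1/3) = 3.365 × 10^-8 cm = 3.36 Å.

3.36 Å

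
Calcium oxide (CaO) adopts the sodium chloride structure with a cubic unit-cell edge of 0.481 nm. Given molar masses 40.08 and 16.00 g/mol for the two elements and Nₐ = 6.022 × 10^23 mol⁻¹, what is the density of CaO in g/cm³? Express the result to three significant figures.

3.35 g/cm³

The sodium chloride structure contains Z = 4 formula units per cell; M(CaO) = 40.08 + 16.00 = 56.08 g/mol.
a³ = (4.810 × 10^-8 cm)³ = 1.113 × 10^-22 cm³.
ρ = 4 × 56.08 / (6.022 × 10²³ × 1.113 × 10^-22) = 3.347 g/cm³.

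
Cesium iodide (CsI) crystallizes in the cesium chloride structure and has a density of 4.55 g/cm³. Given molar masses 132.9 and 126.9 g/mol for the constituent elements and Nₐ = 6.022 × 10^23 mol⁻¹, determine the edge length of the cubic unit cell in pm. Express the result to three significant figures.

M(CsI) = 259.8 g/mol; Z = 1 formula unit per cell.
a³ = Z·M/(N_A·ρ) = 1 × 259.8 / (6.022 × 10²³ × 4.55) = 9.482 × 10^-23 cm³, so a = 4.560 × 10^-8 cm = 456 pm.

456 pm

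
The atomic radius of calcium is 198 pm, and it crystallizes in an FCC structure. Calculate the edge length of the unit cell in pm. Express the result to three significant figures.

560 pm

In an FCC lattice, atoms touch along the face diagonal, so √2·a = 4r.
a = 4r/√2 = 4 × 198 / 1.4142 = 560 pm.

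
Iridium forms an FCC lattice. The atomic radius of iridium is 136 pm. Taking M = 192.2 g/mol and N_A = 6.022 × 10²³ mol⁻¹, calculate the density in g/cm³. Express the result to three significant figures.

22.4 g/cm³

In an FCC lattice, atoms touch along the face diagonal, so √2·a = 4r, giving a = 384.7 pm = 3.847 × 10^-8 cm.
With Z = 4, ρ = Z·M/(N_A·a³) = 4 × 192.2 / (6.022 × 10²³ × 5.692 × 10^-23) = 22.43 g/cm³.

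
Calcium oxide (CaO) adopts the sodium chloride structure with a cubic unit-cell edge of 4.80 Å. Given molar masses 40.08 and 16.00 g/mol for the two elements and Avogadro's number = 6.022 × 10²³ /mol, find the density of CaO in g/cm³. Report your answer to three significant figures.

3.37 g/cm³

The sodium chloride structure contains Z = 4 formula units per cell; M(CaO) = 40.08 + 16.00 = 56.08 g/mol.
a³ = (4.800 × 10^-8 cm)³ = 1.106 × 10^-22 cm³.
ρ = 4 × 56.08 / (6.022 × 10²³ × 1.106 × 10^-22) = 3.368 g/cm³.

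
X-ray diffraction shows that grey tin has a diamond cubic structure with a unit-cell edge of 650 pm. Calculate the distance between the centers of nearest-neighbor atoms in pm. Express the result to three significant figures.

281 pm

In a diamond cubic structure, nearest neighbors lie along the body diagonal with √3·a = 8r; the nearest-neighbor distance equals 2r = 0.4330·a.
d = 0.4330 × 650 = 281 pm.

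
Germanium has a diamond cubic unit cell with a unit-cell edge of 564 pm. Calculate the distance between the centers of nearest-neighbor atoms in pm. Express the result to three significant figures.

244 pm

In a diamond cubic structure, nearest neighbors lie along the body diagonal with √3·a = 8r; the nearest-neighbor distance equals 2r = 0.4330·a.
d = 0.4330 × 564 = 244 pm.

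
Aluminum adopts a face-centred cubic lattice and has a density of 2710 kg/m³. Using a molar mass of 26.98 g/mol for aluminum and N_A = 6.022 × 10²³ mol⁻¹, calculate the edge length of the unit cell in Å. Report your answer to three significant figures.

4.04 Å

With Z = 4 atoms per FCC cell, a³ = Z·M/(N_A·ρ) = 4 × 26.98 / (6.022 × 10²³ × 2.710 g/cm³) = 6.613 × 10^-23 cm³.
a = (6.613 × 10^-23)^(1/3) = 4.044 × 10^-8 cm = 4.04 Å.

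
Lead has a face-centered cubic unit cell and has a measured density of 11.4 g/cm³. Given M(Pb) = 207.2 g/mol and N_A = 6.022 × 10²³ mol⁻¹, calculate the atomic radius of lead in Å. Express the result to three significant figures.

1.75 Å

For an FCC cell (Z = 4), a³ = Z·M/(N_A·ρ) = 4 × 207.2 / (6.022 × 10²³ × 11.40) = 1.207 × 10^-22 cm³, so a = 4.942 × 10^-8 cm = 4.942 Å.
Atoms touch along the face diagonal, so √2·a = 4r, so r = 0.3536 × a = 1.75 Å.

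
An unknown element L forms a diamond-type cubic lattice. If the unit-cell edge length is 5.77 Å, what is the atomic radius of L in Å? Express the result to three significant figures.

In a diamond cubic lattice, nearest neighbors lie along the body diagonal with √3·a = 8r.
r = √3·a/8 = 1.7321 × 5.77 / 8 = 1.25 Å.

1.25 Å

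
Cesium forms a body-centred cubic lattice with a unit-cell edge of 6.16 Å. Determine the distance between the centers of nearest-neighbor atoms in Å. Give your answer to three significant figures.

5.33 Å

In a BCC structure, atoms touch along the body diagonal, so √3·a = 4r; the nearest-neighbor distance equals 2r = 0.8660·a.
d = 0.8660 × 6.16 = 5.33 Å.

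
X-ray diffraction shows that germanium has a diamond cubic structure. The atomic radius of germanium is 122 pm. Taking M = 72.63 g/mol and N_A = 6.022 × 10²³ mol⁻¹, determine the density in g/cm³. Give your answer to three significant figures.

In a diamond cubic lattice, nearest neighbors lie along the body diagonal with √3·a = 8r, giving a = 563.5 pm = 5.635 × 10^-8 cm.
With Z = 8, ρ = Z·M/(N_A·a³) = 8 × 72.63 / (6.022 × 10²³ × 1.789 × 10^-22) = 5.393 g/cm³.

5.39 g/cm³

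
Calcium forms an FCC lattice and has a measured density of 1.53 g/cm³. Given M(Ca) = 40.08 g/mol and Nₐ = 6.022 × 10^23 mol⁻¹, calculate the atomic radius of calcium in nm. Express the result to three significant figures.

0.197 nm

For an FCC cell (Z = 4), a³ = Z·M/(N_A·ρ) = 4 × 40.08 / (6.022 × 10²³ × 1.530) = 1.740 × 10^-22 cm³, so a = 5.583 × 10^-8 cm = 0.5583 nm.
Atoms touch along the face diagonal, so √2·a = 4r, so r = 0.3536 × a = 0.197 nm.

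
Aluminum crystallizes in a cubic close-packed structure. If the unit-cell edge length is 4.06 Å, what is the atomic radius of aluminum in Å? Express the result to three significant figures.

1.44 Å

In an FCC lattice, atoms touch along the face diagonal, so √2·a = 4r.
r = √2·a/4 = 1.4142 × 4.06 / 4 = 1.44 Å.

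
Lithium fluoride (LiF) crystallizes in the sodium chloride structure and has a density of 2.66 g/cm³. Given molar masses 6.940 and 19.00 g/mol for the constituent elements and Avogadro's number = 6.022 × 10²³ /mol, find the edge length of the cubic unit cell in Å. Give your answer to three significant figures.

M(LiF) = 25.94 g/mol; Z = 4 formula units per cell.
a³ = Z·M/(N_A·ρ) = 4 × 25.94 / (6.022 × 10²³ × 2.66) = 6.478 × 10^-23 cm³, so a = 4.016 × 10^-8 cm = 4.02 Å.

4.02 Å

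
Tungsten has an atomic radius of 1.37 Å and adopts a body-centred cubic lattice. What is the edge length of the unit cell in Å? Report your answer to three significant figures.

In a BCC lattice, atoms touch along the body diagonal, so √3·a = 4r.
a = 4r/√3 = 4 × 1.37 / 1.7321 = 3.16 Å.

3.16 Å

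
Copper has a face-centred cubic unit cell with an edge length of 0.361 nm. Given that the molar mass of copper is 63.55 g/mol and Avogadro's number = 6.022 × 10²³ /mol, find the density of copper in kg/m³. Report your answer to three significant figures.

An FCC unit cell contains Z = 4 atoms.
Cell volume: a³ = (0.361 nm)³ = (3.610 × 10^-8 cm)³ = 4.705 × 10^-23 cm³.
ρ = Z·M/(N_A·a³) = 4 × 63.55 / (6.022 × 10²³ × 4.705 × 10^-23) = 8.972 g/cm³ = 8970 kg/m³.

8970 kg/m³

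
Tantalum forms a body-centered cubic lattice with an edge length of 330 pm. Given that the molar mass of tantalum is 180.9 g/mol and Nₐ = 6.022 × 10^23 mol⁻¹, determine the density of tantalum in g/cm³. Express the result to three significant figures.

A BCC unit cell contains Z = 2 atoms.
Cell volume: a³ = (330 pm)³ = (3.300 × 10^-8 cm)³ = 3.594 × 10^-23 cm³.
ρ = Z·M/(N_A·a³) = 2 × 180.9 / (6.022 × 10²³ × 3.594 × 10^-23) = 16.72 g/cm³.

16.7 g/cm³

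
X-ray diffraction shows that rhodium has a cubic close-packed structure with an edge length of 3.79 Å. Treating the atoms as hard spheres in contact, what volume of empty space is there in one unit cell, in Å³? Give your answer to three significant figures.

In an FCC lattice atoms touch along the face diagonal, so √2·a = 4r, so r = 0.3536a = 1.340 Å.
V_cell = a³ = 54.44 Å³; V_atoms = 4 × (4/3)πr³ = 40.31 Å³.
Empty space = 54.44 − 40.31 = 14.1 Å³.

14.1 Å³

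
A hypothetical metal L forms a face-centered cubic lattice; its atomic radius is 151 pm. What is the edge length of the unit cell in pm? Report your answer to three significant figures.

In an FCC lattice, atoms touch along the face diagonal, so √2·a = 4r.
a = 4r/√2 = 4 × 151 / 1.4142 = 427 pm.

427 pm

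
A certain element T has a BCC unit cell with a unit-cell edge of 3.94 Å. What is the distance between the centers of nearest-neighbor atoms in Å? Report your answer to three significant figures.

In a BCC structure, atoms touch along the body diagonal, so √3·a = 4r; the nearest-neighbor distance equals 2r = 0.8660·a.
d = 0.8660 × 3.94 = 3.41 Å.

3.41 Å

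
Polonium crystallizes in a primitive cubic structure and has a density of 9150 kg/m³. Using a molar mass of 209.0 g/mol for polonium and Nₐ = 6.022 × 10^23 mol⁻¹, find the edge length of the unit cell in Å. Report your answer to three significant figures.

With Z = 1 atom per simple cubic cell, a³ = Z·M/(N_A·ρ) = 1 × 209.0 / (6.022 × 10²³ × 9.150 g/cm³) = 3.793 × 10^-23 cm³.
a = (3.793 × 10^-23)^(1/3) = 3.360 × 10^-8 cm = 3.36 Å.

3.36 Å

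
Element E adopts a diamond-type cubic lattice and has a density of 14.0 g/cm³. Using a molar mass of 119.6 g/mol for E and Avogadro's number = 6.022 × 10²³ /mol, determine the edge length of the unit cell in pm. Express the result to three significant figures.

484 pm

With Z = 8 atoms per diamond cubic cell, a³ = Z·M/(N_A·ρ) = 8 × 119.6 / (6.022 × 10²³ × 14.00 g/cm³) = 1.135 × 10^-22 cm³.
a = (1.135 × 10^-22)^(1/3) = 4.842 × 10^-8 cm = 484 pm.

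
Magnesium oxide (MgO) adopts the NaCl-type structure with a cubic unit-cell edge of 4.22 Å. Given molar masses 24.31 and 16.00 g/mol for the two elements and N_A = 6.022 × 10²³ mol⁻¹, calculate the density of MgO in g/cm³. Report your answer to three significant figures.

3.56 g/cm³

The NaCl-type structure contains Z = 4 formula units per cell; M(MgO) = 24.31 + 16.00 = 40.31 g/mol.
a³ = (4.220 × 10^-8 cm)³ = 7.515 × 10^-23 cm³.
ρ = 4 × 40.31 / (6.022 × 10²³ × 7.515 × 10^-23) = 3.563 g/cm³.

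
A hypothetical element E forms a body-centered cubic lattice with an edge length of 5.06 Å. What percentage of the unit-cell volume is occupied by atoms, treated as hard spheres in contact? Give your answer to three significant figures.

68.0%

In a BCC lattice atoms touch along the body diagonal, so √3·a = 4r, so r = 0.4330a = 2.191 Å.
Packing fraction = Z·(4/3)πr³ / a³ = 2 × (4/3)π × (2.191)³ / (5.06)³ = 0.6802 = 68.0%.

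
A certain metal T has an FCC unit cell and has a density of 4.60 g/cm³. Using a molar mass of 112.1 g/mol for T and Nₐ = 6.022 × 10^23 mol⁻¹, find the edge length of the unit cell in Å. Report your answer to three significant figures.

With Z = 4 atoms per FCC cell, a³ = Z·M/(N_A·ρ) = 4 × 112.1 / (6.022 × 10²³ × 4.600 g/cm³) = 1.619 × 10^-22 cm³.
a = (1.619 × 10^-22)^(1/3) = 5.450 × 10^-8 cm = 5.45 Å.

5.45 Å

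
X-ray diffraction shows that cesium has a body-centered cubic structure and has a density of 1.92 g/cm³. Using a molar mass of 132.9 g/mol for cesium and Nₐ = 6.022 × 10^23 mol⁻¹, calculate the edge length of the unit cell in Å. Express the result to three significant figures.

With Z = 2 atoms per BCC cell, a³ = Z·M/(N_A·ρ) = 2 × 132.9 / (6.022 × 10²³ × 1.920 g/cm³) = 2.299 × 10^-22 cm³.
a = (2.299 × 10^-22)^(1/3) = 6.126 × 10^-8 cm = 6.13 Å.

6.13 Å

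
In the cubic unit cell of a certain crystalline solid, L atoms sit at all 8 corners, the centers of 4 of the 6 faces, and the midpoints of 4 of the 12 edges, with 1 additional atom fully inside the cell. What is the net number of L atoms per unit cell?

Corner atoms are shared by 8 cells (1/8 each), face atoms by 2 (1/2 each), edge atoms by 4 (1/4 each), interior atoms are unshared.
Net atoms = 8 × 1/8 + 4 × 1/2 + 4 × 1/4 + 1 = 1 + 2 + 1 + 1 = 5.

5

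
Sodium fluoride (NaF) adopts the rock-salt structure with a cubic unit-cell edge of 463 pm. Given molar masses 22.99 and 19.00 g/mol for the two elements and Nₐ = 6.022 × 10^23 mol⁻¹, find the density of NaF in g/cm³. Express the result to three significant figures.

The rock-salt structure contains Z = 4 formula units per cell; M(NaF) = 22.99 + 19.00 = 41.99 g/mol.
a³ = (4.630 × 10^-8 cm)³ = 9.925 × 10^-23 cm³.
ρ = 4 × 41.99 / (6.022 × 10²³ × 9.925 × 10^-23) = 2.810 g/cm³.

2.81 g/cm³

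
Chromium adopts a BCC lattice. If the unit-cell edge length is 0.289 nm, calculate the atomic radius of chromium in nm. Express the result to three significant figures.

In a BCC lattice, atoms touch along the body diagonal, so √3·a = 4r.
r = √3·a/4 = 1.7321 × 0.289 / 4 = 0.125 nm.

0.125 nm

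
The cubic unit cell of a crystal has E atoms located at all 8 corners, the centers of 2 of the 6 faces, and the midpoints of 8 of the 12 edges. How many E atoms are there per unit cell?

Corner atoms are shared by 8 cells (1/8 each), face atoms by 2 (1/2 each), edge atoms by 4 (1/4 each).
Net atoms = 8 × 1/8 + 2 × 1/2 + 8 × 1/4 = 1 + 1 + 2 = 4.

4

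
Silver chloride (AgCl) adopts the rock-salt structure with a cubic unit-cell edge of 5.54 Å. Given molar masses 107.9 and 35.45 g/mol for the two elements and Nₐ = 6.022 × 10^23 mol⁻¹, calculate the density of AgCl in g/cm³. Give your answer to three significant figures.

The rock-salt structure contains Z = 4 formula units per cell; M(AgCl) = 107.9 + 35.45 = 143.35 g/mol.
a³ = (5.540 × 10^-8 cm)³ = 1.700 × 10^-22 cm³.
ρ = 4 × 143.35 / (6.022 × 10²³ × 1.700 × 10^-22) = 5.600 g/cm³.

5.60 g/cm³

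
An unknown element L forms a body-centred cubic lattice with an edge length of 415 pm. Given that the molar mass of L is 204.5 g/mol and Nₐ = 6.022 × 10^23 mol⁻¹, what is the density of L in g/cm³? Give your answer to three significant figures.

A BCC unit cell contains Z = 2 atoms.
Cell volume: a³ = (415 pm)³ = (4.150 × 10^-8 cm)³ = 7.147 × 10^-23 cm³.
ρ = Z·M/(N_A·a³) = 2 × 204.5 / (6.022 × 10²³ × 7.147 × 10^-23) = 9.503 g/cm³.

9.50 g/cm³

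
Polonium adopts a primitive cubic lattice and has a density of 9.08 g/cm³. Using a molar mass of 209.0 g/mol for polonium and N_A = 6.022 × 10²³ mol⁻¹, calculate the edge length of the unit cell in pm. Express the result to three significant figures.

With Z = 1 atom per simple cubic cell, a³ = Z·M/(N_A·ρ) = 1 × 209.0 / (6.022 × 10²³ × 9.080 g/cm³) = 3.822 × 10^-23 cm³.
a = (3.822 × 10^-23)^(1/3) = 3.369 × 10^-8 cm = 337 pm.

337 pm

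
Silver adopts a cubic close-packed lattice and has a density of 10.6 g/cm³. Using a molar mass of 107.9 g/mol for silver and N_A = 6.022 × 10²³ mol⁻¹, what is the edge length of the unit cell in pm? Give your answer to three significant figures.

With Z = 4 atoms per FCC cell, a³ = Z·M/(N_A·ρ) = 4 × 107.9 / (6.022 × 10²³ × 10.60 g/cm³) = 6.761 × 10^-23 cm³.
a = (6.761 × 10^-23)^(1/3) = 4.074 × 10^-8 cm = 407 pm.

407 pm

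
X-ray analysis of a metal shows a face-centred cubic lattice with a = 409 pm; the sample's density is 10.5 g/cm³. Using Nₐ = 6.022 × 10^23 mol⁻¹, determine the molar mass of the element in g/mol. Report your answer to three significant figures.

108 g/mol

An FCC cell has Z = 4 atoms; a = 4.090 × 10^-8 cm.
M = ρ·N_A·a³/Z = 10.5 × 6.022 × 10²³ × 6.842 × 10^-23 / 4 = 108 g/mol.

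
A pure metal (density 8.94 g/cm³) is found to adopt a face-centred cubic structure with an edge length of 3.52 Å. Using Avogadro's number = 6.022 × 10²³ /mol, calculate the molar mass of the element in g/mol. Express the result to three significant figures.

An FCC cell has Z = 4 atoms; a = 3.520 × 10^-8 cm.
M = ρ·N_A·a³/Z = 8.94 × 6.022 × 10²³ × 4.361 × 10^-23 / 4 = 58.7 g/mol.

58.7 g/mol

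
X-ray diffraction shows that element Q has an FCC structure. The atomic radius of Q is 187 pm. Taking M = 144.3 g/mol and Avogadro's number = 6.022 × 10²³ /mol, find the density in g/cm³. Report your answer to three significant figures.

In an FCC lattice, atoms touch along the face diagonal, so √2·a = 4r, giving a = 528.9 pm = 5.289 × 10^-8 cm.
With Z = 4, ρ = Z·M/(N_A·a³) = 4 × 144.3 / (6.022 × 10²³ × 1.480 × 10^-22) = 6.478 g/cm³.

6.48 g/cm³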